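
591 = 591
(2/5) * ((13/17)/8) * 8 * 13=338/85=3.98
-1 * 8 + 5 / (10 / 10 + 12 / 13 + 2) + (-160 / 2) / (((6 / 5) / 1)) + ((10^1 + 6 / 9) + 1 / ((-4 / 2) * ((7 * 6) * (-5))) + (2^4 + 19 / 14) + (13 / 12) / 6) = -45.19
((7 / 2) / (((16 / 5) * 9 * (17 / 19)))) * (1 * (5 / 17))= 3325 / 83232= 0.04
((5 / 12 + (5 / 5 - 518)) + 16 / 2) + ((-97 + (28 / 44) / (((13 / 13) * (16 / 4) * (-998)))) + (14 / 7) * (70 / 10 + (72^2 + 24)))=1294229333 / 131736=9824.42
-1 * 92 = -92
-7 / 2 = -3.50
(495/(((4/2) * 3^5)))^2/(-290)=-0.00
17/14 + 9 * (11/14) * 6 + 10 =53.64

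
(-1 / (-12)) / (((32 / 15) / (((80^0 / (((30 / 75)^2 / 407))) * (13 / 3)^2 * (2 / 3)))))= 8597875 / 6912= 1243.91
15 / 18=5 / 6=0.83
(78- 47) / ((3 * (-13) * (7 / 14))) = -62 / 39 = -1.59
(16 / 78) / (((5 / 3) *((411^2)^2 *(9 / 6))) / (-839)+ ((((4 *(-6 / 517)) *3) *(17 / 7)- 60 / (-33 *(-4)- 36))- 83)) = -0.00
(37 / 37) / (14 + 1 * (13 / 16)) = 16 / 237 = 0.07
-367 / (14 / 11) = -288.36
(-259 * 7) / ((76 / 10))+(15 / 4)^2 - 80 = -92565 / 304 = -304.49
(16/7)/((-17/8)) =-128/119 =-1.08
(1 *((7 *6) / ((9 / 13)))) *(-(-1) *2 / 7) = 52 / 3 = 17.33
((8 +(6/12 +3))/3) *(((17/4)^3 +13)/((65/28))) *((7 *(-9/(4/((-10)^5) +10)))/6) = -1348878125/8666632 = -155.64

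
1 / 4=0.25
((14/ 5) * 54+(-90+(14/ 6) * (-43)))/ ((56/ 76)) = -53.11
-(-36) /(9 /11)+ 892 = 936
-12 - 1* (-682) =670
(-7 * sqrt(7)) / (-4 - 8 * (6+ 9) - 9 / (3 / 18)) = 0.10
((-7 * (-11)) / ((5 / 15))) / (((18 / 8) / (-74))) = -22792 / 3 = -7597.33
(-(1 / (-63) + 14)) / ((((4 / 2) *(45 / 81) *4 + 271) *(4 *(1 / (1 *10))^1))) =-0.13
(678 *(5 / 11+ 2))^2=335109636 / 121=2769501.12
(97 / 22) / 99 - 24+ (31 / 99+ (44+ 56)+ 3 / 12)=333703 / 4356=76.61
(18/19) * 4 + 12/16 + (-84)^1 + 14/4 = -5773/76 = -75.96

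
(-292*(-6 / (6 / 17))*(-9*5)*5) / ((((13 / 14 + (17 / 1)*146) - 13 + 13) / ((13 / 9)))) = -22586200 / 34761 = -649.76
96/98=0.98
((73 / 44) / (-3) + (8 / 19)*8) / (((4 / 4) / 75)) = 176525 / 836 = 211.15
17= 17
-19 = -19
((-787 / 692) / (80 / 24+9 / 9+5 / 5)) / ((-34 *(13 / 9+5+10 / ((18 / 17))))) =21249 / 53832064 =0.00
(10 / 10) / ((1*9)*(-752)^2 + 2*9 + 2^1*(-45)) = 1 / 5089464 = 0.00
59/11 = 5.36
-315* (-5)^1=1575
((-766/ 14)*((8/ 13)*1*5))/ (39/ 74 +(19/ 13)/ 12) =-1360416/ 5243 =-259.47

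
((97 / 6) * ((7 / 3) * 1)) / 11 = 679 / 198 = 3.43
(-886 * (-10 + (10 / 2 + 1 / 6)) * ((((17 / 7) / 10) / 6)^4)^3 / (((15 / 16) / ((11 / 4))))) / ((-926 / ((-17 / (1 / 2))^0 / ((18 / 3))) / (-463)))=82334426698598135237 / 4067478380696357007360000000000000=0.00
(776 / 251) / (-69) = -0.04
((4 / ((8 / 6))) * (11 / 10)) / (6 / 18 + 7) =9 / 20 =0.45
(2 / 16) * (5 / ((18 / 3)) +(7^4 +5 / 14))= 300.27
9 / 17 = 0.53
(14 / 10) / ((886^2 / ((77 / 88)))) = 0.00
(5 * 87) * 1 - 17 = 418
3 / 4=0.75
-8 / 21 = -0.38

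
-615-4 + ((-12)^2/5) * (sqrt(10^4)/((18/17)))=2101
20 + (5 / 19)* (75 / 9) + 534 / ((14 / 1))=24074 / 399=60.34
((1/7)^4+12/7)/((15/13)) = 53521/36015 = 1.49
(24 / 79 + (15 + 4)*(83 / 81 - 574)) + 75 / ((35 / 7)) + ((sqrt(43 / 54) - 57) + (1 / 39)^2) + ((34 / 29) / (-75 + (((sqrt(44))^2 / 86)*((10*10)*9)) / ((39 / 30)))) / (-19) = -338775656359716712 / 31000057724025 + sqrt(258) / 18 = -10927.33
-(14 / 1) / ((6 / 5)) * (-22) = 770 / 3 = 256.67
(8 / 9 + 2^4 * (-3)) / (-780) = 106 / 1755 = 0.06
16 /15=1.07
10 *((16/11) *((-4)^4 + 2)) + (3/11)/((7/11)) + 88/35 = 1445933/385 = 3755.67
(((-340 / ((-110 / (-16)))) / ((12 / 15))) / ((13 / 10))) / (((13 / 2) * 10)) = -1360 / 1859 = -0.73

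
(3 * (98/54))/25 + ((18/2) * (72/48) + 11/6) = 3499/225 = 15.55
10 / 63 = 0.16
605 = 605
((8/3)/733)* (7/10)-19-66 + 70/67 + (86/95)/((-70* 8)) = -329021729999/3919057800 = -83.95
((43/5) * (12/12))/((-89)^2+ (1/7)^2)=2107/1940650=0.00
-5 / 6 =-0.83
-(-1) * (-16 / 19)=-16 / 19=-0.84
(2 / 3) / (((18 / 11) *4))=11 / 108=0.10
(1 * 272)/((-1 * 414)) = -136/207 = -0.66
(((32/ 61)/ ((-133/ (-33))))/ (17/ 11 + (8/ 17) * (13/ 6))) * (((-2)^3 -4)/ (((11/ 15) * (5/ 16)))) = -31021056/ 11674607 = -2.66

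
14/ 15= 0.93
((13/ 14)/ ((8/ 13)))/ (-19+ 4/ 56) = -169/ 2120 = -0.08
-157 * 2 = -314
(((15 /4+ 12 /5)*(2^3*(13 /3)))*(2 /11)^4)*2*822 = 28040064 /73205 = 383.03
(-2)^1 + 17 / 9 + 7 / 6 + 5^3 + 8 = 2413 / 18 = 134.06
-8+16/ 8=-6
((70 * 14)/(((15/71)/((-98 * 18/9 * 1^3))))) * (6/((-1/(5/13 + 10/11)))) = 1009188320/143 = 7057260.98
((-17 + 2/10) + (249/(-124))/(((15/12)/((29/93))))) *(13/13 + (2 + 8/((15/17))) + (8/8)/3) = -166262/775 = -214.53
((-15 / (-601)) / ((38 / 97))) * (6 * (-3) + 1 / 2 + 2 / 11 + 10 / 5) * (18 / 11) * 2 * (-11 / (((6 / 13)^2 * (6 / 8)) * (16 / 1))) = 27622205 / 2009744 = 13.74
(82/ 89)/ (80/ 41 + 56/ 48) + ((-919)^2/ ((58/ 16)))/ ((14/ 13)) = 2997922007152/ 13857389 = 216341.04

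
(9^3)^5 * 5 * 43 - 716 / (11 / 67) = 486932527403796913 / 11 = 44266593400345173.91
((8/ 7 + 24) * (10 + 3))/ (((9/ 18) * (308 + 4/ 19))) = 2717/ 1281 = 2.12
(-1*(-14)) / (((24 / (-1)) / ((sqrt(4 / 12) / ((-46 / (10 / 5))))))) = 7*sqrt(3) / 828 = 0.01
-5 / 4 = -1.25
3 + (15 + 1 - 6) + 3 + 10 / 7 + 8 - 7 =129 / 7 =18.43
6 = 6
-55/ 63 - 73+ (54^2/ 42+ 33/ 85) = -3103/ 765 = -4.06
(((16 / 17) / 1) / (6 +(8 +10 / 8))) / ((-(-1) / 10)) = 640 / 1037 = 0.62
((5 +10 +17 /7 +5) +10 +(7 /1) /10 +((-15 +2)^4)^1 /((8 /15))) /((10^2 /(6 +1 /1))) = 15003801 /4000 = 3750.95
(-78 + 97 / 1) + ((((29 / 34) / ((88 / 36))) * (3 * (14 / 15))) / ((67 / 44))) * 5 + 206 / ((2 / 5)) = 611880 / 1139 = 537.21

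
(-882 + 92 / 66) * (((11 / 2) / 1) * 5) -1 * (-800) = -70250 / 3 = -23416.67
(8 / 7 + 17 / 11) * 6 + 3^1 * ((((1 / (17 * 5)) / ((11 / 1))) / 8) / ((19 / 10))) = 1604685 / 99484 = 16.13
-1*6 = -6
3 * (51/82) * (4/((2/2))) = 306/41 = 7.46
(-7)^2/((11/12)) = 588/11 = 53.45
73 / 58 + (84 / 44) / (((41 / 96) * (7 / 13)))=250075 / 26158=9.56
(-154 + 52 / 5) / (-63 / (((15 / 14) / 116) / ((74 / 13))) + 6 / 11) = 51337 / 13880133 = 0.00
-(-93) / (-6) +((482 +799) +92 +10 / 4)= 1360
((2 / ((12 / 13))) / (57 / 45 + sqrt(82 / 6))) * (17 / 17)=-1235 / 5428 + 325 * sqrt(123) / 5428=0.44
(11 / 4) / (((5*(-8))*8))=-11 / 1280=-0.01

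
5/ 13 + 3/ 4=1.13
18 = 18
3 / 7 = 0.43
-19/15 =-1.27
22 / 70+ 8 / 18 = 239 / 315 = 0.76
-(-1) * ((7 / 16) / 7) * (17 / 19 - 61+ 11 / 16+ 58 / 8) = -15859 / 4864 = -3.26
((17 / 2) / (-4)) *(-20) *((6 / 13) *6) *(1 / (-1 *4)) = -765 / 26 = -29.42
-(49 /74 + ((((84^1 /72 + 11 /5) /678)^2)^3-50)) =129266957999330479329162427763 /2620036946576406019392000000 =49.34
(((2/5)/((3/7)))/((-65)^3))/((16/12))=-7/2746250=-0.00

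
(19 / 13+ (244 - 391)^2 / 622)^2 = 85693780225 / 65383396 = 1310.64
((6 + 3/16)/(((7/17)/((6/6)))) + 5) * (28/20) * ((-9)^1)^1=-20187/80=-252.34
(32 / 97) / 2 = 16 / 97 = 0.16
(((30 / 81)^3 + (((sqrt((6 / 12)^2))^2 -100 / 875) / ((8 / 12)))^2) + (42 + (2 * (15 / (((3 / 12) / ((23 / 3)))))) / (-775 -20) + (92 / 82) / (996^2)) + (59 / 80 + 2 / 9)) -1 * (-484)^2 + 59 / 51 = -91977815103257984187877 / 392710205527012800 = -234212.95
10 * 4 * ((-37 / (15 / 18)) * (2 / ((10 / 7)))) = -12432 / 5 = -2486.40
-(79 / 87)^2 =-6241 / 7569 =-0.82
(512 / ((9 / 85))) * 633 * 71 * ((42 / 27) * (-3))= -9127623680 / 9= -1014180408.89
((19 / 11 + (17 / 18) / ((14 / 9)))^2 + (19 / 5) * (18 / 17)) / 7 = 76385173 / 56444080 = 1.35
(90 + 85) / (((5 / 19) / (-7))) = -4655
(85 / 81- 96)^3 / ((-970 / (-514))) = -116918048375347 / 257748885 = -453612.24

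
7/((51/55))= 385/51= 7.55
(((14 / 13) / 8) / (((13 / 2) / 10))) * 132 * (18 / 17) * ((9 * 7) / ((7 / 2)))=1496880 / 2873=521.02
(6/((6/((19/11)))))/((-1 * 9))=-19/99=-0.19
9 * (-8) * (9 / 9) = -72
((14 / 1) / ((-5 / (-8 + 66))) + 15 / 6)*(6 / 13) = -369 / 5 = -73.80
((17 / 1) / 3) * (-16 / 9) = -10.07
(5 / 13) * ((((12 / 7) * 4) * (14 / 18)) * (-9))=-240 / 13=-18.46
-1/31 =-0.03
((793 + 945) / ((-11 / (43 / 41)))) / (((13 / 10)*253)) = -67940 / 134849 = -0.50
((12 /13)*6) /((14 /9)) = 324 /91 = 3.56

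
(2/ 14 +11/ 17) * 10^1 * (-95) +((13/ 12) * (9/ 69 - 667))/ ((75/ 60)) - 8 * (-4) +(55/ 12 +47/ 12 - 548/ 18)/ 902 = -288046257487/ 222189660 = -1296.40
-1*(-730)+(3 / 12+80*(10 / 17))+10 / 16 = 105799 / 136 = 777.93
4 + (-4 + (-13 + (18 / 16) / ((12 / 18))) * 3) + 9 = -399 / 16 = -24.94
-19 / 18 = -1.06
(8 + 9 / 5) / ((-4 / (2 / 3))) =-49 / 30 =-1.63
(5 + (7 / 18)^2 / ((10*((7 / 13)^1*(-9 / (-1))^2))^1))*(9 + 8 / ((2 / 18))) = 405.03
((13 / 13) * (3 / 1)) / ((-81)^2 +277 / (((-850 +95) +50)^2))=1491075 / 3260981302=0.00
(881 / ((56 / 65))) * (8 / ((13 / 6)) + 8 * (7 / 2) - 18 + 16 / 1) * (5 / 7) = 4250825 / 196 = 21687.88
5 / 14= 0.36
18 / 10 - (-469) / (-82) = -1607 / 410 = -3.92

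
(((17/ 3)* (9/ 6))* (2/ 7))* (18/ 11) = 306/ 77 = 3.97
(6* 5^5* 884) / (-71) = -16575000 / 71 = -233450.70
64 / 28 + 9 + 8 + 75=660 / 7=94.29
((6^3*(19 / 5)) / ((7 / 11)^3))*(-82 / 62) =-223959384 / 53165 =-4212.53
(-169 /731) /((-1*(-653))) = -169 /477343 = -0.00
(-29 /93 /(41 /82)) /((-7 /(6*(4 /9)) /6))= 928 /651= 1.43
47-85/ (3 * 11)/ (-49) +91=223231/ 1617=138.05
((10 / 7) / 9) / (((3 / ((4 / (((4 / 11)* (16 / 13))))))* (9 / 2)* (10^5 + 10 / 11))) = 1573 / 1496893608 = 0.00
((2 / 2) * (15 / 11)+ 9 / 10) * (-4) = -498 / 55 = -9.05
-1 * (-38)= 38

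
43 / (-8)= -43 / 8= -5.38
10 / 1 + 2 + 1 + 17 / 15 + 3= 257 / 15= 17.13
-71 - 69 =-140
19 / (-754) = -0.03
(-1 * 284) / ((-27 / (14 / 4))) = 994 / 27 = 36.81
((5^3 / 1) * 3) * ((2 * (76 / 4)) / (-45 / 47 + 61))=334875 / 1411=237.33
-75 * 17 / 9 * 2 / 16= -425 / 24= -17.71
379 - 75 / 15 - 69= 305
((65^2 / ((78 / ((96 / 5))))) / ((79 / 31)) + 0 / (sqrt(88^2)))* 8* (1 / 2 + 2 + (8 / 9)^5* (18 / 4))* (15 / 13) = 3252420800 / 172773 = 18824.82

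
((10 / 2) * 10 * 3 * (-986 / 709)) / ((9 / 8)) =-394400 / 2127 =-185.43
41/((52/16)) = 164/13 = 12.62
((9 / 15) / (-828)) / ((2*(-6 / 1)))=1 / 16560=0.00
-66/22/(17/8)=-24/17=-1.41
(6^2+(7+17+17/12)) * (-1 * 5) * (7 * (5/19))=-128975/228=-565.68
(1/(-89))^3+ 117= 117.00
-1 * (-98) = 98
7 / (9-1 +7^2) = 7 / 57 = 0.12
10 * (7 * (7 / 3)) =490 / 3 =163.33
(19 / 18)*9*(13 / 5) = 247 / 10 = 24.70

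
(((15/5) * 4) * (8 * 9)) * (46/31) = 39744/31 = 1282.06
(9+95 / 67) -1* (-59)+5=4986 / 67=74.42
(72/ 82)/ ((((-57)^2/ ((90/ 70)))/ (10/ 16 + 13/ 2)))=27/ 10906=0.00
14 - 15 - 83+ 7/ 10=-83.30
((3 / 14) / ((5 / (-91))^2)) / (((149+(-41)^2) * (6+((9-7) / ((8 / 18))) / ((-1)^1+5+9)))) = 15379 / 2516250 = 0.01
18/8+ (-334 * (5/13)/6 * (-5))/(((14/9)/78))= 150363/28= 5370.11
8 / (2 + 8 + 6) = 1 / 2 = 0.50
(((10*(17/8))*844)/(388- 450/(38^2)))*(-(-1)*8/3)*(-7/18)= -362573960/7557597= -47.97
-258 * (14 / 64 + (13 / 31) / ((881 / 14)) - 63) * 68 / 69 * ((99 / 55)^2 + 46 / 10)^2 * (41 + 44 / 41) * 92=4252164326410896 / 1119751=3797419539.18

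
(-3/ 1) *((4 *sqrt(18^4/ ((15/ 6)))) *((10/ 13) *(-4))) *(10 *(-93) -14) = -29362176 *sqrt(10)/ 13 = -7142411.79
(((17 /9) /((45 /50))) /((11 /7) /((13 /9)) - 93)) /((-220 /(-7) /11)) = -637 /79704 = -0.01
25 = 25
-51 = -51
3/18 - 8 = -47/6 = -7.83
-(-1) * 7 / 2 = 7 / 2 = 3.50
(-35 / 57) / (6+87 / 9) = -35 / 893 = -0.04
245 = 245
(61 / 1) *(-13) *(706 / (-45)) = 559858 / 45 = 12441.29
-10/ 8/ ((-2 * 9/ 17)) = 85/ 72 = 1.18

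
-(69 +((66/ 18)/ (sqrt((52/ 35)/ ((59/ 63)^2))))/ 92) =-69-649 * sqrt(455)/ 452088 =-69.03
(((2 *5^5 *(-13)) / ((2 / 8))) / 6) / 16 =-3385.42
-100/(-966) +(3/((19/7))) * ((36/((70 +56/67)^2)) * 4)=15847442/117181113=0.14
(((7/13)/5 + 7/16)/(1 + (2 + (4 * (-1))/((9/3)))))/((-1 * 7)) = -243/5200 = -0.05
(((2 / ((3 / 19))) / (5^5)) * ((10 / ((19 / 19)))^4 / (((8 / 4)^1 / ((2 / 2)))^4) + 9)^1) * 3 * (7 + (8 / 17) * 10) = 4794308 / 53125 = 90.25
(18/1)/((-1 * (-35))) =18/35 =0.51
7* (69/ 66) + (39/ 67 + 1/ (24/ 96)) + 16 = 41125/ 1474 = 27.90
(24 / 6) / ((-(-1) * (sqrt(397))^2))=4 / 397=0.01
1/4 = 0.25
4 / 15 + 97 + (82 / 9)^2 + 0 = 73013 / 405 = 180.28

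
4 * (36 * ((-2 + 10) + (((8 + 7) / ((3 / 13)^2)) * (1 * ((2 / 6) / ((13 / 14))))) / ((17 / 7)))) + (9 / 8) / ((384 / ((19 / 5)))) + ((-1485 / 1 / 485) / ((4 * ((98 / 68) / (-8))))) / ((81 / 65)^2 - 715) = 4456430729641641229 / 623512538915840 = 7147.30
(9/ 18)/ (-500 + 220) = -1/ 560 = -0.00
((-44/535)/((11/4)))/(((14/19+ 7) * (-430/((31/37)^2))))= 146072/23147976075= 0.00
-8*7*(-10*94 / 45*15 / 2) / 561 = 26320 / 1683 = 15.64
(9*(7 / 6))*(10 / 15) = 7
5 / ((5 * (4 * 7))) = 1 / 28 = 0.04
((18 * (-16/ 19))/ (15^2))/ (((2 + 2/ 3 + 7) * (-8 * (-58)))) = -0.00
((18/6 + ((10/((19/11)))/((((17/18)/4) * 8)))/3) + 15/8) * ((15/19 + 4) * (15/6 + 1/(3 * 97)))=673409373/9524624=70.70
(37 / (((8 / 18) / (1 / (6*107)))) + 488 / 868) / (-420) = -128519 / 78015840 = -0.00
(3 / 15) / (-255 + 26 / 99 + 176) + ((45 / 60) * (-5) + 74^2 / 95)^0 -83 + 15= -2611424 / 38975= -67.00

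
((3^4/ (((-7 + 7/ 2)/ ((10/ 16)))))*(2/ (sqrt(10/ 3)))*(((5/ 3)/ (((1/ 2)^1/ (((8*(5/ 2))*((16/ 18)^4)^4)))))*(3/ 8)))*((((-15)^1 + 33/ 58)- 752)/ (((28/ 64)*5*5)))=25024814279437582336*sqrt(30)/ 32507922078499581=4216.40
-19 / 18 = -1.06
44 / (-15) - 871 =-13109 / 15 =-873.93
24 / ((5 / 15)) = 72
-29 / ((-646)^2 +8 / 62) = -899 / 12936800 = -0.00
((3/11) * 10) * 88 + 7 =247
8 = 8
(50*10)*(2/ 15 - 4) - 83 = -6049/ 3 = -2016.33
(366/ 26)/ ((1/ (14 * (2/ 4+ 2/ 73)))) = 98637/ 949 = 103.94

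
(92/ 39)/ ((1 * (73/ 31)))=2852/ 2847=1.00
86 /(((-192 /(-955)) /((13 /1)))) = 533845 /96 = 5560.89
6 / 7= 0.86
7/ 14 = 1/ 2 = 0.50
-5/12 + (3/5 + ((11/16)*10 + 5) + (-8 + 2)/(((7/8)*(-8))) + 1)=13.92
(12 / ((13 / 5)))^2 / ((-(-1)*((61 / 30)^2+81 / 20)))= 1620000 / 622427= 2.60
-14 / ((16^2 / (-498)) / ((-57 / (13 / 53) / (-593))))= 5265603 / 493376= 10.67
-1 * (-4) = 4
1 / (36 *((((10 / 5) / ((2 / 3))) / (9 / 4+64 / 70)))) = 443 / 15120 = 0.03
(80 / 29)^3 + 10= 755890 / 24389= 30.99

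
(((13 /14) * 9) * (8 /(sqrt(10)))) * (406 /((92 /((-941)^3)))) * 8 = -22617401984424 * sqrt(10) /115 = -621934826316.45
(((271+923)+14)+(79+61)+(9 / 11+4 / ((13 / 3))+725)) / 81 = 98896 / 3861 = 25.61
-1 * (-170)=170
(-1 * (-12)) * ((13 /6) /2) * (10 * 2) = 260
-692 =-692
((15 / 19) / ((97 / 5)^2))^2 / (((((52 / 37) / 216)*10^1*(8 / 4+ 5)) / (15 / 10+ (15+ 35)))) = 2893978125 / 5816550820262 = 0.00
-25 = -25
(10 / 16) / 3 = 5 / 24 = 0.21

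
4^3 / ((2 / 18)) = 576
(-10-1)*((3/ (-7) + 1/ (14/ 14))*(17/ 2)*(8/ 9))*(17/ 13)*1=-50864/ 819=-62.11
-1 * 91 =-91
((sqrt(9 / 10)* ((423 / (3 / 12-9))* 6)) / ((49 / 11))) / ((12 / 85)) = -237303* sqrt(10) / 1715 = -437.56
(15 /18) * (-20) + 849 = 2497 /3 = 832.33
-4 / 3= -1.33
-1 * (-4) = 4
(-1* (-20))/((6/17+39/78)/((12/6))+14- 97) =-272/1123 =-0.24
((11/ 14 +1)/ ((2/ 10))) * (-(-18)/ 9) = 125/ 7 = 17.86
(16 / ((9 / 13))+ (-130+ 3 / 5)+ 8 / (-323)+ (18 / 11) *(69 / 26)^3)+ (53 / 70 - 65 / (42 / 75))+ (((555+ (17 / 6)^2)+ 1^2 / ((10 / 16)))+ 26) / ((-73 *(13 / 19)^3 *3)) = -214818599532661 / 1076985679770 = -199.46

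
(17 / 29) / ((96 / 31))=527 / 2784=0.19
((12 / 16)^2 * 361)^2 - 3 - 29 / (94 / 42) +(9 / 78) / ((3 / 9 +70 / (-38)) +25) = 8632829426865 / 209441024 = 41218.43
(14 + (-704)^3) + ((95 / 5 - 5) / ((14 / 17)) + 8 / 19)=-6629359019 / 19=-348913632.58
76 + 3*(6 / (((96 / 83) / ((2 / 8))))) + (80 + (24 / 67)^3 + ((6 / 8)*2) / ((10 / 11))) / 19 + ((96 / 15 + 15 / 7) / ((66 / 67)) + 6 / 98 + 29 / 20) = 279055158027853 / 2956909327680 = 94.37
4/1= 4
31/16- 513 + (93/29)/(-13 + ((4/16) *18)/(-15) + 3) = -24439579/47792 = -511.37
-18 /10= -1.80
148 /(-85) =-148 /85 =-1.74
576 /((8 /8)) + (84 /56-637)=-119 /2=-59.50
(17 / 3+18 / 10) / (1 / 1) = 112 / 15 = 7.47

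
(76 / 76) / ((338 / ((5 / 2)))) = 5 / 676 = 0.01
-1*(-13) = 13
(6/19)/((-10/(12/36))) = -1/95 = -0.01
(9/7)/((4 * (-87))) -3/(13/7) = -17091/10556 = -1.62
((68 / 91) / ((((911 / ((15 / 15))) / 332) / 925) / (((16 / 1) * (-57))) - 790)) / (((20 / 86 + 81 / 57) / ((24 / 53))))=-373436587468800 / 1441698208519144303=-0.00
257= 257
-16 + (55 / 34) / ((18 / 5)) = -9517 / 612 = -15.55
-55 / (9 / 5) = -275 / 9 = -30.56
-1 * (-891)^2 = -793881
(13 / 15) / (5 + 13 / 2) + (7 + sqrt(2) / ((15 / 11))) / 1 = 11*sqrt(2) / 15 + 2441 / 345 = 8.11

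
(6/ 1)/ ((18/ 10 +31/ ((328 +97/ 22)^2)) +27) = 802199535/ 3850595278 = 0.21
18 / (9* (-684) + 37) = -18 / 6119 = -0.00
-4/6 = -2/3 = -0.67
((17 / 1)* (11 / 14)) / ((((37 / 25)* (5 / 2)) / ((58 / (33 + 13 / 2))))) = 108460 / 20461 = 5.30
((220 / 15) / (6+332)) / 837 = 22 / 424359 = 0.00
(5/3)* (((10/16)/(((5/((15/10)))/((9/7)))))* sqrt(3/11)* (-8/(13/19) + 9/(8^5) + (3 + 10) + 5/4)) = 49034385* sqrt(33)/524812288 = 0.54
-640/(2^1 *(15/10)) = -213.33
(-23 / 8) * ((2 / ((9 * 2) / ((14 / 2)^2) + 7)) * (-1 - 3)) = 1127 / 361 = 3.12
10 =10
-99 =-99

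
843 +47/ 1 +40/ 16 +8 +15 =1831/ 2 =915.50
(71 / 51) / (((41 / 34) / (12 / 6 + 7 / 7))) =142 / 41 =3.46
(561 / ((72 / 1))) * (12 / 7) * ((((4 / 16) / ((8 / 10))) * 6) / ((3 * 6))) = 935 / 672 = 1.39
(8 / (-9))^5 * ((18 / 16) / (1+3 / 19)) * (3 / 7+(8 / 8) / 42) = -369664 / 1515591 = -0.24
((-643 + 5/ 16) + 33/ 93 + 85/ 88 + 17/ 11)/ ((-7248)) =3490865/ 39545088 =0.09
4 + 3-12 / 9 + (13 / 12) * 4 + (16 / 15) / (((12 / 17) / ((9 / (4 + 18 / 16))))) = 2594 / 205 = 12.65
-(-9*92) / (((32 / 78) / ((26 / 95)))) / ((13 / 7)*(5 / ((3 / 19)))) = 169533 / 18050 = 9.39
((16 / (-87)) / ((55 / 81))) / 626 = -216 / 499235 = -0.00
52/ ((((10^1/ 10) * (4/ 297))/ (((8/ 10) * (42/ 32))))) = 81081/ 20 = 4054.05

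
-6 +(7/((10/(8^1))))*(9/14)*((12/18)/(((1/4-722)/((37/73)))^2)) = -6.00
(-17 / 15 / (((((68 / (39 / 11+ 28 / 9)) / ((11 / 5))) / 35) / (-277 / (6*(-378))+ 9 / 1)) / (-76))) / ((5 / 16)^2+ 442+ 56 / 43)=712897258688 / 53373155445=13.36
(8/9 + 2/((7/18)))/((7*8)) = 95/882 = 0.11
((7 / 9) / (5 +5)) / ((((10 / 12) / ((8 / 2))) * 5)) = 0.07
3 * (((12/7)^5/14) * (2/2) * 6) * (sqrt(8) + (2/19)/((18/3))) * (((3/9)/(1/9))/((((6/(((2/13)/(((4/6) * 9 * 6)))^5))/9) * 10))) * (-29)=-464 * sqrt(2)/655233752355- 232/37348323884235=-0.00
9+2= 11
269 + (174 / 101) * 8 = 28561 / 101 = 282.78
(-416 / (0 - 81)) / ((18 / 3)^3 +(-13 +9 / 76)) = 0.03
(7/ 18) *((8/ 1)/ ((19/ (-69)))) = -644/ 57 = -11.30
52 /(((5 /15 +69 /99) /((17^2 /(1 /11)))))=160446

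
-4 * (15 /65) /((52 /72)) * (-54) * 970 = 66947.22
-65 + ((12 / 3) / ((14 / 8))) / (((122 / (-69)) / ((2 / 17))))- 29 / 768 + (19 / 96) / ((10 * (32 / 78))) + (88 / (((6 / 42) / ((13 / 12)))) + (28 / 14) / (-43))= 2886939669737 / 4794424320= 602.15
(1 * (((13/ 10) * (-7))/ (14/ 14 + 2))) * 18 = -273/ 5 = -54.60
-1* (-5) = 5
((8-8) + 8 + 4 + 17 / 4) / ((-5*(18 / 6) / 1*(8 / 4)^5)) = -13 / 384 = -0.03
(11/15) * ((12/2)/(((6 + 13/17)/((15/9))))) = 374/345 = 1.08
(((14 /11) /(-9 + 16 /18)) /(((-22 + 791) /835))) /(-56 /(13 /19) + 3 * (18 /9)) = 0.00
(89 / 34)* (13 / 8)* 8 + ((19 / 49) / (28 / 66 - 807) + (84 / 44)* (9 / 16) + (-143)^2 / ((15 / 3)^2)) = 83221930060389 / 97556628400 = 853.06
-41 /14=-2.93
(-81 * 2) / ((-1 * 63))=18 / 7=2.57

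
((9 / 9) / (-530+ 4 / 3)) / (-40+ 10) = 1 / 15860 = 0.00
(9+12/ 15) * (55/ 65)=8.29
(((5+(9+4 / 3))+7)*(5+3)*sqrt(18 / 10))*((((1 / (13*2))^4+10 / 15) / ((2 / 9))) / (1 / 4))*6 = 220445946*sqrt(5) / 28561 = 17258.92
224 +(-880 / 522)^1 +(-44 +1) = 46801 / 261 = 179.31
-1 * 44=-44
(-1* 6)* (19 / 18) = -19 / 3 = -6.33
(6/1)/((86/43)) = 3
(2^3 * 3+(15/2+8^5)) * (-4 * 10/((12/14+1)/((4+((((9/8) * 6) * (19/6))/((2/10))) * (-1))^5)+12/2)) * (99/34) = -7802018016126988643955/12253910584427417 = -636696.18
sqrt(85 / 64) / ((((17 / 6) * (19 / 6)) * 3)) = 3 * sqrt(85) / 646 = 0.04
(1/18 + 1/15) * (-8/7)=-44/315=-0.14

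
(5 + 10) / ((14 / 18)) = 135 / 7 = 19.29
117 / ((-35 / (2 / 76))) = -117 / 1330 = -0.09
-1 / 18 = -0.06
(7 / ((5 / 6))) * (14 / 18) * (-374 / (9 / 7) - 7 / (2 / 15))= -302869 / 135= -2243.47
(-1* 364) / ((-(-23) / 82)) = -29848 / 23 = -1297.74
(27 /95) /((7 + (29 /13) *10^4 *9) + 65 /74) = 25974 /18349020005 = 0.00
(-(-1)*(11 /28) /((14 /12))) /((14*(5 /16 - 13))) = -132 /69629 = -0.00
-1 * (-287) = 287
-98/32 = -49/16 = -3.06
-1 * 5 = -5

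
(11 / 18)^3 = 1331 / 5832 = 0.23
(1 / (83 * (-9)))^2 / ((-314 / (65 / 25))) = -13 / 876074130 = -0.00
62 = 62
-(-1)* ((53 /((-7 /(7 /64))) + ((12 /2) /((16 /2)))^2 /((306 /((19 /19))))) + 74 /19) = 63431 /20672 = 3.07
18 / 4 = 9 / 2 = 4.50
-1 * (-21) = 21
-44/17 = -2.59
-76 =-76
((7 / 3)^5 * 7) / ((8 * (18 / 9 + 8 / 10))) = 84035 / 3888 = 21.61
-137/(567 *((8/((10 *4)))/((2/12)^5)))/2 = -685/8817984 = -0.00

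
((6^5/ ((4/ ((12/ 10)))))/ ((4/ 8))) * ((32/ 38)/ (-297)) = -13824/ 1045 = -13.23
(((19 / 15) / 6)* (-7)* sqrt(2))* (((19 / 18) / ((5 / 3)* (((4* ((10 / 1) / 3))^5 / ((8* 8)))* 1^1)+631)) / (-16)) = 22743* sqrt(2) / 2707199680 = 0.00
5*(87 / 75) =29 / 5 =5.80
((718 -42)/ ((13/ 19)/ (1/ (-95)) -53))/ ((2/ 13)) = -2197/ 59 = -37.24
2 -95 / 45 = -1 / 9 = -0.11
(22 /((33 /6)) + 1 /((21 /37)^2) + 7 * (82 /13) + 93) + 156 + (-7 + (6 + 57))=2042428 /5733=356.26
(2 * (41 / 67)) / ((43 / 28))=2296 / 2881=0.80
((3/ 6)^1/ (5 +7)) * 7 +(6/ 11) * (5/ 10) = 149/ 264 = 0.56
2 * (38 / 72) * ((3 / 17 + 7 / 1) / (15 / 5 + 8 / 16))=2318 / 1071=2.16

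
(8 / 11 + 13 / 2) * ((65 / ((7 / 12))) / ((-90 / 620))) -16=-428412 / 77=-5563.79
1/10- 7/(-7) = 11/10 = 1.10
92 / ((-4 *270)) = -23 / 270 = -0.09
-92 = -92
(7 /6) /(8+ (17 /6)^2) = 42 /577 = 0.07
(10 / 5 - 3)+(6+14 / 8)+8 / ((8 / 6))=51 / 4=12.75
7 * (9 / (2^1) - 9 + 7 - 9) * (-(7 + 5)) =546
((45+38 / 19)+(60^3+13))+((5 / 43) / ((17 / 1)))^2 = 115454037685 / 534361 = 216060.00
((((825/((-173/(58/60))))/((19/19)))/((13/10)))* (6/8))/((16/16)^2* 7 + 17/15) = -358875/1097512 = -0.33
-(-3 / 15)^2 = -1 / 25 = -0.04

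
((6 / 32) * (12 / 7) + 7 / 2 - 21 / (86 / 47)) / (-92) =9217 / 110768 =0.08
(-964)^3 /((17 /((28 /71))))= -25083557632 /1207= -20781737.89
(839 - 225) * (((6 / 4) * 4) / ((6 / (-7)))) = -4298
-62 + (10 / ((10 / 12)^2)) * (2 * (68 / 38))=-994 / 95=-10.46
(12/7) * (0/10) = 0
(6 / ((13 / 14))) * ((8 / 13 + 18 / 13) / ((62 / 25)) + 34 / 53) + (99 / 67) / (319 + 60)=390503853 / 41720699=9.36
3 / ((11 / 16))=4.36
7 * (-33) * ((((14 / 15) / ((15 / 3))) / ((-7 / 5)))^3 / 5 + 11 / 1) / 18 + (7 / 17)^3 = -70184367967 / 497441250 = -141.09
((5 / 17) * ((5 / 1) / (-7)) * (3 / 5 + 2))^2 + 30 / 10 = 46708 / 14161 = 3.30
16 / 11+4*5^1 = 21.45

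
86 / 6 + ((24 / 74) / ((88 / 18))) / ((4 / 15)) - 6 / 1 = 41915 / 4884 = 8.58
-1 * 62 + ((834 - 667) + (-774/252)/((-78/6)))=19153/182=105.24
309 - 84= 225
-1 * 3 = -3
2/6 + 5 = 16/3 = 5.33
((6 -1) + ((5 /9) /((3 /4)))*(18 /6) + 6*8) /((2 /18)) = 497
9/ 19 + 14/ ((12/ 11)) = 1517/ 114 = 13.31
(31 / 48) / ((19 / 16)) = 31 / 57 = 0.54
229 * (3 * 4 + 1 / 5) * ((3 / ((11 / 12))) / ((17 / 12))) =6034608 / 935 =6454.13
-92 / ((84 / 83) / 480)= -305440 / 7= -43634.29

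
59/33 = 1.79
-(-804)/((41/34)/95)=2596920/41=63339.51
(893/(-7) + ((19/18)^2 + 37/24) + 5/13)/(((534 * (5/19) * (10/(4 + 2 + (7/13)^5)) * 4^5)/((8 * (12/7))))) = -62633903528327/8729737410401280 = -0.01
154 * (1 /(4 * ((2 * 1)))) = 77 /4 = 19.25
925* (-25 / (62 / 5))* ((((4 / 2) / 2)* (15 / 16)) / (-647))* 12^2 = 15609375 / 40114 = 389.13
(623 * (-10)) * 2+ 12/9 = -37376/3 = -12458.67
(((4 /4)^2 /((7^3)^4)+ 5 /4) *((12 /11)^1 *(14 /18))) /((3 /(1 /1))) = 7689604001 /21750594173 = 0.35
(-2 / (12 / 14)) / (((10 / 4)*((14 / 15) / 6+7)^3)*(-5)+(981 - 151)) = 0.00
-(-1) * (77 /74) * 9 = 693 /74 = 9.36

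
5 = 5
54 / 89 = 0.61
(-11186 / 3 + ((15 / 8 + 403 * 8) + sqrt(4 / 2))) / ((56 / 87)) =-349943 / 448 + 87 * sqrt(2) / 56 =-778.93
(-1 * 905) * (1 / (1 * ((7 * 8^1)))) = -905 / 56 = -16.16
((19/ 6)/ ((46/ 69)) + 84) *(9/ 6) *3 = 3195/ 8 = 399.38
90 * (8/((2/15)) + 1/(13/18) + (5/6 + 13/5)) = 75837/13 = 5833.62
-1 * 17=-17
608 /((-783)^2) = 608 /613089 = 0.00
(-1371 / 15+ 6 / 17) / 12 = -7739 / 1020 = -7.59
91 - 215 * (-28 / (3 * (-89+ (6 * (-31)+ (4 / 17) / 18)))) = 3521623 / 42073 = 83.70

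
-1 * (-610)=610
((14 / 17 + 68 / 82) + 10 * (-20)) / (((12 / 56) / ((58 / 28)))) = -1917.36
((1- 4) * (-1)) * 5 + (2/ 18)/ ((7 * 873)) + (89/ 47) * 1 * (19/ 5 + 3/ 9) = 295033204/ 12924765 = 22.83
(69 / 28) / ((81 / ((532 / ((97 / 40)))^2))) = 1464.22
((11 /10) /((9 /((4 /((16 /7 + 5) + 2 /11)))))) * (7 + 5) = 6776 /8625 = 0.79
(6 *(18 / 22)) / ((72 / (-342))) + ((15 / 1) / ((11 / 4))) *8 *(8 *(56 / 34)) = 206319 / 374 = 551.66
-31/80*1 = -31/80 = -0.39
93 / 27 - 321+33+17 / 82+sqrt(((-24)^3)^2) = 9992263 / 738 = 13539.65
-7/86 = -0.08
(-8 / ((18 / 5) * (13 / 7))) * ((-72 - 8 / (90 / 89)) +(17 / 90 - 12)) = 8890 / 81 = 109.75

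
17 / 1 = 17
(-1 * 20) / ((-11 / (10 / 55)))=40 / 121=0.33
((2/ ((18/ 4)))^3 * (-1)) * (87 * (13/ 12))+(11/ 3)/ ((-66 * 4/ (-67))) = -42829/ 5832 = -7.34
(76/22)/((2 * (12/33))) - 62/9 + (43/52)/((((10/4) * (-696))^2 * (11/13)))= -31658973/14801600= -2.14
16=16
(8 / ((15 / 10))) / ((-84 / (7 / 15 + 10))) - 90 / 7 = -13.52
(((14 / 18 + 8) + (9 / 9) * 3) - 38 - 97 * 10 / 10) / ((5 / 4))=-4436 / 45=-98.58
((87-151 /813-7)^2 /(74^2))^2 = 17729003481917747041 /13100535891455467536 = 1.35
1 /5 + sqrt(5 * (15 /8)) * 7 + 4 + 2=31 /5 + 35 * sqrt(6) /4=27.63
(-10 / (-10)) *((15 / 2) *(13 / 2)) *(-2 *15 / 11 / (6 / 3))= -2925 / 44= -66.48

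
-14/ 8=-7/ 4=-1.75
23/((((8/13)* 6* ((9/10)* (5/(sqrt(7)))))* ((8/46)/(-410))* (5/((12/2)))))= -10360.95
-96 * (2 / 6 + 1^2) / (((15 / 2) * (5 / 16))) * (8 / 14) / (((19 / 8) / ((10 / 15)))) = -262144 / 29925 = -8.76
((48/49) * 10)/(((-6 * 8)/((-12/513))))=40/8379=0.00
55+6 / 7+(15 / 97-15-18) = 15625 / 679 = 23.01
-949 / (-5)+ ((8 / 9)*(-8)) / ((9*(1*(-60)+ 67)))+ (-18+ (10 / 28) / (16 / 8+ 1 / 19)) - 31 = 10382873 / 73710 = 140.86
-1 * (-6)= 6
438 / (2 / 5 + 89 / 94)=68620 / 211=325.21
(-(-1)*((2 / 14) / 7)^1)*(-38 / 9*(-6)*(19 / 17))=1444 / 2499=0.58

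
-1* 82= -82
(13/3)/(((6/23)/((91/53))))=27209/954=28.52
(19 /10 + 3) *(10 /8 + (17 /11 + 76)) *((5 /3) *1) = 169883 /264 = 643.50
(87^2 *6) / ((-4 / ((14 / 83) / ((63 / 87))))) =-219501 / 83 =-2644.59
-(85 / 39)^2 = -4.75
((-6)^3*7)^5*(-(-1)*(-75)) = 592679927682662400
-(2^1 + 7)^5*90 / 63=-590490 / 7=-84355.71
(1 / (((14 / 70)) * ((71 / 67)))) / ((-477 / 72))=-2680 / 3763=-0.71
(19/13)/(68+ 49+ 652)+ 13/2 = 129999/19994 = 6.50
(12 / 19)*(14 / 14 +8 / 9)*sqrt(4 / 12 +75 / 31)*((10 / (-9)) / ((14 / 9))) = -5440*sqrt(93) / 37107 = -1.41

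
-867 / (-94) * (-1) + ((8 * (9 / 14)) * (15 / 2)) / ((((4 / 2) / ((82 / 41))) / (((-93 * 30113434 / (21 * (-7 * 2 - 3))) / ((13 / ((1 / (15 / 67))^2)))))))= 181805629017513 / 391510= 464370332.86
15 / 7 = 2.14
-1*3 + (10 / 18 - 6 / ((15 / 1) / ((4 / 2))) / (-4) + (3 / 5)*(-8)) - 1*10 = -767 / 45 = -17.04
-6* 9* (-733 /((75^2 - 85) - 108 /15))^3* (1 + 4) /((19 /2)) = 6645929124375 /100563073321984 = 0.07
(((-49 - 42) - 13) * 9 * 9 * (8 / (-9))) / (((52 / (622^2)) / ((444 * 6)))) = 148414892544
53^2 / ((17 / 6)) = 16854 / 17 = 991.41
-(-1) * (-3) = -3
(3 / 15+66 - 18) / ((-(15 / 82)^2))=-1620484 / 1125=-1440.43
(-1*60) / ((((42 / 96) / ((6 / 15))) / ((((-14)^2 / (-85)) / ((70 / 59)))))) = 45312 / 425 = 106.62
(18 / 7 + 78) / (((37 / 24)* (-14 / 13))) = -48.53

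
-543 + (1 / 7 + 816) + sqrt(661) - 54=244.85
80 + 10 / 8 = 325 / 4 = 81.25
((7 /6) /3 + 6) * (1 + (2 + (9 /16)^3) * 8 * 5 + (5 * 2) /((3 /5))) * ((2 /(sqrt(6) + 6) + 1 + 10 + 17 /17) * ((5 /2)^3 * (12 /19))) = 14344757875 /175104 -462734125 * sqrt(6) /1050624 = 80842.51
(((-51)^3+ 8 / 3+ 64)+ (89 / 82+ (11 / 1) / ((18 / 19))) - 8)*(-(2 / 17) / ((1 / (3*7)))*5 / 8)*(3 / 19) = 50360765 / 1558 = 32323.98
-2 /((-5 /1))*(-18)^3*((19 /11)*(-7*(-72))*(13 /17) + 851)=-661640400 /187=-3538183.96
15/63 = 5/21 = 0.24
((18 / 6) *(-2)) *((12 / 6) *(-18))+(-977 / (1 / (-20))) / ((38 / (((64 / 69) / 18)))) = 2861224 / 11799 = 242.50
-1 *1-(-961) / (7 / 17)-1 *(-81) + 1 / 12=202771 / 84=2413.94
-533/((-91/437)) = 17917/7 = 2559.57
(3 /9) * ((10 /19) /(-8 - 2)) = -0.02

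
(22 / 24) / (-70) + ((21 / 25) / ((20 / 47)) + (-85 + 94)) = 230179 / 21000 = 10.96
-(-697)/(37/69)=48093/37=1299.81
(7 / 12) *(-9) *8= -42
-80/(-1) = 80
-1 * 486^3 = -114791256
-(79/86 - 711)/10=61067/860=71.01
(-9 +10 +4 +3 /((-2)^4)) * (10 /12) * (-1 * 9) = -1245 /32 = -38.91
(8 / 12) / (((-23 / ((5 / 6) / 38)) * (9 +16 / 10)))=-25 / 416898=-0.00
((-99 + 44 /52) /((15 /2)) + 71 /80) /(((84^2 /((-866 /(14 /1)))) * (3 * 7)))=16481279 /3236163840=0.01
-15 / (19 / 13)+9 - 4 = -100 / 19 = -5.26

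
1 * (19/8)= 19/8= 2.38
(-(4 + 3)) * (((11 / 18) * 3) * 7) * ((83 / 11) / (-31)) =21.87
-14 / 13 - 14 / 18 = -1.85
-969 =-969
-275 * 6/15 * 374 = -41140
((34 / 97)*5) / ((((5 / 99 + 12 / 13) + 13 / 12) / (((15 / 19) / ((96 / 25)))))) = 0.18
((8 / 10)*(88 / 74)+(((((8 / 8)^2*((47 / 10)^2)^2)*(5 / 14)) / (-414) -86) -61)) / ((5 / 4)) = -62821397797 / 536130000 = -117.18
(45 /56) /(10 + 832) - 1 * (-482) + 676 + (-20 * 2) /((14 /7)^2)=1148.00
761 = 761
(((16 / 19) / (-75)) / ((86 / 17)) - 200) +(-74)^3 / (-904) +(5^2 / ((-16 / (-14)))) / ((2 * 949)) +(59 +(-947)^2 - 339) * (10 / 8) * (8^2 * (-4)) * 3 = -90486420488303287787 / 105135154800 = -860667591.73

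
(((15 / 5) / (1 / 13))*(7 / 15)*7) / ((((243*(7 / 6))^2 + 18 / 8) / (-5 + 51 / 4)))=19747 / 1607490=0.01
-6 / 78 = -0.08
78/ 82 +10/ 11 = 839/ 451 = 1.86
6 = 6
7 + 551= 558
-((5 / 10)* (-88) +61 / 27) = 1127 / 27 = 41.74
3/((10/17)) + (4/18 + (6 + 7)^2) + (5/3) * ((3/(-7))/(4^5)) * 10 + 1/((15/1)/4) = 28156571/161280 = 174.58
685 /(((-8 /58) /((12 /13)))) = -59595 /13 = -4584.23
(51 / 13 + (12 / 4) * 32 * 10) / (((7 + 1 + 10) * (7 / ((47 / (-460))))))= -196319 / 251160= -0.78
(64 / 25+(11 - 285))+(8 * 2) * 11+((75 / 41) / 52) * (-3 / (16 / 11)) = -81453107 / 852800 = -95.51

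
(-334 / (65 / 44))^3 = -3173930625536 / 274625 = -11557325.90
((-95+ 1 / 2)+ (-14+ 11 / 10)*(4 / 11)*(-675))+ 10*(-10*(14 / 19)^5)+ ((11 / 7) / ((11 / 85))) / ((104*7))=423362793068577 / 138800205544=3050.16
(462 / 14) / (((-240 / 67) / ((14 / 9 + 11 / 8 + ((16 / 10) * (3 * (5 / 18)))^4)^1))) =-2908939 / 51840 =-56.11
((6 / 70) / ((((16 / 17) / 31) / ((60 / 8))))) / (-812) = -4743 / 181888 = -0.03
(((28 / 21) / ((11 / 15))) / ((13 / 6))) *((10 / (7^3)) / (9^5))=400 / 965431467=0.00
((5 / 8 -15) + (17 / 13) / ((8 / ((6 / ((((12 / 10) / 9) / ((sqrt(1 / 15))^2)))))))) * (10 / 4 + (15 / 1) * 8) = -88445 / 52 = -1700.87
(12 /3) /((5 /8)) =32 /5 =6.40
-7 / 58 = -0.12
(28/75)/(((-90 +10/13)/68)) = -3094/10875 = -0.28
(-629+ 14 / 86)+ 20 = -26180 / 43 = -608.84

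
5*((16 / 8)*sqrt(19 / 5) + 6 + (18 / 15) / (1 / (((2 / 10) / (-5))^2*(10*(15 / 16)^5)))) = 2*sqrt(95) + 7882545 / 262144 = 49.56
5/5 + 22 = 23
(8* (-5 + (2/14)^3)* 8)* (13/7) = -1426048/2401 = -593.94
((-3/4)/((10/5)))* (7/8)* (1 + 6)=-147/64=-2.30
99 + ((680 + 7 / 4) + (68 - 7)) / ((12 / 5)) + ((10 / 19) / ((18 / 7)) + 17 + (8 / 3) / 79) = 92016305 / 216144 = 425.72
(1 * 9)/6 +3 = 9/2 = 4.50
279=279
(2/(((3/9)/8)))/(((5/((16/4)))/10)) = 384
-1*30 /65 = -6 /13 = -0.46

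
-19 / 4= -4.75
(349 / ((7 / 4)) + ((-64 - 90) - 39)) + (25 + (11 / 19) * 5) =4565 / 133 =34.32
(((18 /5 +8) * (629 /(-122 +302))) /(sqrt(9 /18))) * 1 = 18241 * sqrt(2) /450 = 57.33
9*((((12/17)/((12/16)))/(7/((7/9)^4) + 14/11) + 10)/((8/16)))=236624004/1308541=180.83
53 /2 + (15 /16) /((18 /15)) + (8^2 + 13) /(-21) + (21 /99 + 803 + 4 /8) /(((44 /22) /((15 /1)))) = 6390337 /1056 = 6051.46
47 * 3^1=141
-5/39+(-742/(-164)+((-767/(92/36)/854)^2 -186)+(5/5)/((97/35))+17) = -9820910254885075/59840003660892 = -164.12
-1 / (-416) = 0.00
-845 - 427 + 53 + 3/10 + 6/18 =-36551/30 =-1218.37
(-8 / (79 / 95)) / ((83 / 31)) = -23560 / 6557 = -3.59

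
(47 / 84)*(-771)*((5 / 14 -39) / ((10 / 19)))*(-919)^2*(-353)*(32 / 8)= -37015837120611353 / 980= -37771262367970.77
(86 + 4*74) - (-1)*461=843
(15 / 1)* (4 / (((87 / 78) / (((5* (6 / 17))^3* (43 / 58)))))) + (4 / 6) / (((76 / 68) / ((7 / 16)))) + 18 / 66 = 219.71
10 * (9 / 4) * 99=4455 / 2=2227.50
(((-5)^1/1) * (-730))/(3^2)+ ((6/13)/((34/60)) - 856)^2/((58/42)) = 6756153054874/12747501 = 529998.24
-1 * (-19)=19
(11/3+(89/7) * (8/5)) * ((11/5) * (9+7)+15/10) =925207/1050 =881.15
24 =24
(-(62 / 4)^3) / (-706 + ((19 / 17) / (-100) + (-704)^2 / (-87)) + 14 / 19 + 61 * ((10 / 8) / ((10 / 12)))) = 20928922275 / 35466328114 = 0.59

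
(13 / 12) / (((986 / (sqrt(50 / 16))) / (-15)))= -325 * sqrt(2) / 15776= -0.03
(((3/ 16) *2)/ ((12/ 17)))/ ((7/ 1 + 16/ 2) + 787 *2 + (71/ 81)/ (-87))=119799/ 358323584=0.00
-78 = -78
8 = 8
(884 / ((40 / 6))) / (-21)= -221 / 35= -6.31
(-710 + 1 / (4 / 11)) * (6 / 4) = -8487 / 8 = -1060.88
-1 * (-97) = 97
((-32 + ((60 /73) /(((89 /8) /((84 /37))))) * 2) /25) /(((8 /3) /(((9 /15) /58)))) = -4281642 /871410125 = -0.00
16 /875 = 0.02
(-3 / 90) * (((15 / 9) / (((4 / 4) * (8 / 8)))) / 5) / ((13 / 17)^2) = -0.02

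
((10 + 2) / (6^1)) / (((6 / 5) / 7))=35 / 3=11.67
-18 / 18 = -1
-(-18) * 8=144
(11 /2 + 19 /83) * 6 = 2853 /83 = 34.37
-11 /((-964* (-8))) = -11 /7712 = -0.00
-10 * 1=-10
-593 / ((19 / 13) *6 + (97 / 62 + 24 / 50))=-11948950 / 217897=-54.84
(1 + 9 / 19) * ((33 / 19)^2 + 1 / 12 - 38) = -1058309 / 20577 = -51.43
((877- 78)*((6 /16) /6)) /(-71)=-799 /1136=-0.70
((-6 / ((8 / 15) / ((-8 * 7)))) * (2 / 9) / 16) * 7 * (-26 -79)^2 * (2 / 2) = 2701125 / 4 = 675281.25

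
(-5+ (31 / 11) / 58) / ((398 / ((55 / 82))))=-15795 / 1892888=-0.01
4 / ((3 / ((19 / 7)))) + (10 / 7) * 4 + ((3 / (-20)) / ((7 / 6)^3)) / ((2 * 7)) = 335897 / 36015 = 9.33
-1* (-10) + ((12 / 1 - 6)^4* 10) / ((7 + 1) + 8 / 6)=9790 / 7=1398.57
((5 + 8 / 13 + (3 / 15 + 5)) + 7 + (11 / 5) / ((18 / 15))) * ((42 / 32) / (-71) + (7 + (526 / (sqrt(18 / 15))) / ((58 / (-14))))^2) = 296118392837687 / 1117789920 - 98753081 * sqrt(30) / 16965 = 233031.30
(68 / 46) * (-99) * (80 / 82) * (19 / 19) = -134640 / 943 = -142.78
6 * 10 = 60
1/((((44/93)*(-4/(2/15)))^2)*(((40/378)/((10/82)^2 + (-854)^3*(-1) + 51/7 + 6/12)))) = 76065288030452277/2603532800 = 29216181.96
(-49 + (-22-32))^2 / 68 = 10609 / 68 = 156.01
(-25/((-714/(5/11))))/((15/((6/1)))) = 25/3927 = 0.01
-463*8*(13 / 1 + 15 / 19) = -970448 / 19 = -51076.21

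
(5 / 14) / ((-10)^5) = -1 / 280000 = -0.00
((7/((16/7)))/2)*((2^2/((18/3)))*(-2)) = -49/24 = -2.04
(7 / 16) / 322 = 1 / 736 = 0.00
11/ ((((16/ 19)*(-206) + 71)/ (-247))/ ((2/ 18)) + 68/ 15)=774345/ 581969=1.33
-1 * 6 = -6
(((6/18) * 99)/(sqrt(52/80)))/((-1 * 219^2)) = -22 * sqrt(65)/207831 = -0.00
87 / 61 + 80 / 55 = 1933 / 671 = 2.88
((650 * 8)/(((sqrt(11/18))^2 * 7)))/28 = 23400/539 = 43.41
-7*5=-35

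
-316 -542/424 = -67263/212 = -317.28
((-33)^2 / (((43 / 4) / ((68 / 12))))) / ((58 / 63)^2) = 24492699 / 36163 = 677.29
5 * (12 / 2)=30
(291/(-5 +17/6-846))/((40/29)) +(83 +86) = 17175503/101780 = 168.75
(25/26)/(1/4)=50/13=3.85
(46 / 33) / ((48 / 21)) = 161 / 264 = 0.61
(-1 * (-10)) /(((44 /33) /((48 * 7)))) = 2520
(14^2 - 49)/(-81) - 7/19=-1120/513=-2.18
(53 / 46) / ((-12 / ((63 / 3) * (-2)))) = 4.03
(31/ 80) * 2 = 31/ 40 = 0.78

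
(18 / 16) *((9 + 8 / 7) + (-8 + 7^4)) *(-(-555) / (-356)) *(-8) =42012945 / 1246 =33718.25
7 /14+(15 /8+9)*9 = 787 /8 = 98.38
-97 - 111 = -208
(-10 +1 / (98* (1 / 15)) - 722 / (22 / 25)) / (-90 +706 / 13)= 23.26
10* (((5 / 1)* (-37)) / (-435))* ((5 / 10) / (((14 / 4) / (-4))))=-1480 / 609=-2.43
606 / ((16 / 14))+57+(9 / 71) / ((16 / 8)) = 166797 / 284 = 587.31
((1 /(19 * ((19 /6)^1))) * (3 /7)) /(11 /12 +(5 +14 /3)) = 216 /320929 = 0.00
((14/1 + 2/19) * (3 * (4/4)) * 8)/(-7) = -6432/133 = -48.36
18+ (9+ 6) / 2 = 51 / 2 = 25.50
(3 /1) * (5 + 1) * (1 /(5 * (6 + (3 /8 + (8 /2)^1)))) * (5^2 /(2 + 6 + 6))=360 /581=0.62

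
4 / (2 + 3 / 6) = 8 / 5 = 1.60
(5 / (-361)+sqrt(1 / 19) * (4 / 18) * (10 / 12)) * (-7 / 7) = 5 / 361 - 5 * sqrt(19) / 513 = -0.03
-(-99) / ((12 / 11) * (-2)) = -363 / 8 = -45.38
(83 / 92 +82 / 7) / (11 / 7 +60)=8125 / 39652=0.20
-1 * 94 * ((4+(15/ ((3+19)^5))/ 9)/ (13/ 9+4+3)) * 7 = -61039622343/ 195838016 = -311.68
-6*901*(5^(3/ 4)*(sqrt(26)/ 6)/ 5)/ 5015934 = -901*sqrt(26)*5^(3/ 4)/ 25079670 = -0.00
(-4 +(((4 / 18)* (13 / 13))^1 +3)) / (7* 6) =-1 / 54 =-0.02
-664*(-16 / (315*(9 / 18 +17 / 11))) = 233728 / 14175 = 16.49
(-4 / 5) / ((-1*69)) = 0.01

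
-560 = -560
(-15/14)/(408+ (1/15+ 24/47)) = -10575/4032658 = -0.00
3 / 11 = 0.27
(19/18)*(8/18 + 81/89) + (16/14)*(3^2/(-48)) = 61339/50463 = 1.22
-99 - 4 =-103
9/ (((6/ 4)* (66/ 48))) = 48/ 11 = 4.36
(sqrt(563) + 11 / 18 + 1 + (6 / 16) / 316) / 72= 36683 / 1638144 + sqrt(563) / 72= 0.35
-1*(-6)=6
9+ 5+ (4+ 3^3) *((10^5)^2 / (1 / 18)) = 5580000000014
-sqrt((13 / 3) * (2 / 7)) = -sqrt(546) / 21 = -1.11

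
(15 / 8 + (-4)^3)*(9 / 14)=-639 / 16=-39.94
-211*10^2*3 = -63300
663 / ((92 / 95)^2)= 5983575 / 8464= 706.94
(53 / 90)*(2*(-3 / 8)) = -53 / 120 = -0.44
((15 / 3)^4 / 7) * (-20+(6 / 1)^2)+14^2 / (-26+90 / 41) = 2425937 / 1708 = 1420.34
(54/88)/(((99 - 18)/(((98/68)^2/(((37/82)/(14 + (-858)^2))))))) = 36235049249/1411476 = 25671.74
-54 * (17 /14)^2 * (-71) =554013 /98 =5653.19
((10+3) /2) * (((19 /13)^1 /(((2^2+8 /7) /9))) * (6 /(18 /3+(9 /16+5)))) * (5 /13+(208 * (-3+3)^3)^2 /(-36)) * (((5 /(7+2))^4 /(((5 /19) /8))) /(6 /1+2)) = 1263500 /1051947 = 1.20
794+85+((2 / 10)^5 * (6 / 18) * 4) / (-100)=879.00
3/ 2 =1.50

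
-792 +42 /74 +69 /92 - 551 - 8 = -199753 /148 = -1349.68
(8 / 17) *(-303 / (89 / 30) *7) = -509040 / 1513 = -336.44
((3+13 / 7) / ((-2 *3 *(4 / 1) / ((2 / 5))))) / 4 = -17 / 840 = -0.02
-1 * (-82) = 82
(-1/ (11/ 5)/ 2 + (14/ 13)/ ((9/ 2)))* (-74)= -1147/ 1287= -0.89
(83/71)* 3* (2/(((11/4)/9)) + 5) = 31623/781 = 40.49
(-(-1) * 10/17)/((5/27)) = 54/17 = 3.18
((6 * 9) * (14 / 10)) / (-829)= -378 / 4145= -0.09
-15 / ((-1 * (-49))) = -15 / 49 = -0.31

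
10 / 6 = 5 / 3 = 1.67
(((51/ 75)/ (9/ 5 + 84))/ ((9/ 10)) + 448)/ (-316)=-864881/ 610038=-1.42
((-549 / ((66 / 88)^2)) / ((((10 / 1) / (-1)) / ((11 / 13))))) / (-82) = -2684 / 2665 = -1.01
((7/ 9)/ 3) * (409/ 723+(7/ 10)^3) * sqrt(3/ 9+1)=4598923 * sqrt(3)/ 29281500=0.27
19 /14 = 1.36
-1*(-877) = 877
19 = 19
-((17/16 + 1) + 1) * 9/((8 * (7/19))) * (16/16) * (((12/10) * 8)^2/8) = -10773/100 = -107.73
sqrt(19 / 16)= sqrt(19) / 4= 1.09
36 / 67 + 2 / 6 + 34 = 7009 / 201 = 34.87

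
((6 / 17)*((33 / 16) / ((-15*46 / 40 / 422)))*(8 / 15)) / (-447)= 18568 / 873885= 0.02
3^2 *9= 81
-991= -991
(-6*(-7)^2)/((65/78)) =-1764/5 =-352.80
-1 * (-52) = 52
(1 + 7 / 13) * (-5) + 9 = 17 / 13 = 1.31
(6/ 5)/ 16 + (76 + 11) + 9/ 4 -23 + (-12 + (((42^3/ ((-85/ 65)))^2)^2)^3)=1093723706254135579553351000000000000000000000000000000000.00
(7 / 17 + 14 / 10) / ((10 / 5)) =77 / 85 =0.91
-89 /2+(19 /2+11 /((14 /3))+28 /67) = -30227 /938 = -32.22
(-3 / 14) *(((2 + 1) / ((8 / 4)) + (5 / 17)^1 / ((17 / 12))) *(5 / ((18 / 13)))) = -1.32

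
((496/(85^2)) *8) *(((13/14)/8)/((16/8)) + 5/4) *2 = 1.44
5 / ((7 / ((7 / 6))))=0.83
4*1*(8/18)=16/9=1.78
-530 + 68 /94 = -24876 /47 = -529.28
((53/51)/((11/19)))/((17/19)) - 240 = -2269747/9537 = -237.99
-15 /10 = -3 /2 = -1.50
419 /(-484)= -0.87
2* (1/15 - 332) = -9958/15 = -663.87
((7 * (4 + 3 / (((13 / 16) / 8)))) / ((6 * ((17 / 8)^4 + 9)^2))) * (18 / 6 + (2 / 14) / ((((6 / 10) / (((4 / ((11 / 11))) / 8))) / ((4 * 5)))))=413289938944 / 1695628142325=0.24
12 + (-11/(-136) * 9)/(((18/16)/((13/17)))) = 3611/289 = 12.49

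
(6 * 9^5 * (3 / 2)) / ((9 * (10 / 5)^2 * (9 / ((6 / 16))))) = 19683 / 32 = 615.09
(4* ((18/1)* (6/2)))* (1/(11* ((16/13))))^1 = 351/22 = 15.95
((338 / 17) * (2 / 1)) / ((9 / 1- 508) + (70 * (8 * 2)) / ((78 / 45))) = 8788 / 32521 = 0.27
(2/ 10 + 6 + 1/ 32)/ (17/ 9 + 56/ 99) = 10967/ 4320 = 2.54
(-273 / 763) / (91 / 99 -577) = 3861 / 6216488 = 0.00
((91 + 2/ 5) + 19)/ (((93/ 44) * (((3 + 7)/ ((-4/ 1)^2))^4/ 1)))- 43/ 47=1554411527/ 4553125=341.39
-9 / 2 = -4.50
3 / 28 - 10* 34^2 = -323677 / 28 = -11559.89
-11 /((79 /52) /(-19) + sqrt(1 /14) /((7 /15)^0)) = -5368792 * sqrt(14) /444385-6010004 /444385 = -58.73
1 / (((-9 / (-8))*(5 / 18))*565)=16 / 2825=0.01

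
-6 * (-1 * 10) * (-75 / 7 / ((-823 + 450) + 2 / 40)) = 90000 / 52213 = 1.72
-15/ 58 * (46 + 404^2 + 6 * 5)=-1224690/ 29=-42230.69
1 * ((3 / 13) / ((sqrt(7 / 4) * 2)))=3 * sqrt(7) / 91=0.09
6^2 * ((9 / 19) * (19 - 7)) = 3888 / 19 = 204.63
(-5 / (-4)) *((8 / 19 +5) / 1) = 515 / 76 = 6.78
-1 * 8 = -8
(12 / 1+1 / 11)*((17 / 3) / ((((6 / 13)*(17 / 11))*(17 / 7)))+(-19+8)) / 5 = -5719 / 306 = -18.69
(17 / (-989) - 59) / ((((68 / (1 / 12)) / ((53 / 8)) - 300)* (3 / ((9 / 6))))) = 0.17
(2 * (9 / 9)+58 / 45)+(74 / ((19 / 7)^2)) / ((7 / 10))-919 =-14642627 / 16245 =-901.36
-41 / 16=-2.56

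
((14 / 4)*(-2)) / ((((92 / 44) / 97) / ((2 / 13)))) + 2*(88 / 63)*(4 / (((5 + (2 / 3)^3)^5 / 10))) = -43702017535606 / 875212230893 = -49.93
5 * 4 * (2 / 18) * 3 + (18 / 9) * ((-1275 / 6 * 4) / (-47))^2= 4379180 / 6627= 660.81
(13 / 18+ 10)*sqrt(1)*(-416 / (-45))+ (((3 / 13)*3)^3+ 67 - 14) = 135650218 / 889785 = 152.45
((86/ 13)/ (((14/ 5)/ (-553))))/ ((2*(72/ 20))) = -181.46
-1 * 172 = -172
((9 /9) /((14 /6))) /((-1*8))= -3 /56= -0.05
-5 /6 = -0.83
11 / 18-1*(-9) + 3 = 227 / 18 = 12.61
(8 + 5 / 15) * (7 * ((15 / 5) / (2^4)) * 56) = 1225 / 2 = 612.50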